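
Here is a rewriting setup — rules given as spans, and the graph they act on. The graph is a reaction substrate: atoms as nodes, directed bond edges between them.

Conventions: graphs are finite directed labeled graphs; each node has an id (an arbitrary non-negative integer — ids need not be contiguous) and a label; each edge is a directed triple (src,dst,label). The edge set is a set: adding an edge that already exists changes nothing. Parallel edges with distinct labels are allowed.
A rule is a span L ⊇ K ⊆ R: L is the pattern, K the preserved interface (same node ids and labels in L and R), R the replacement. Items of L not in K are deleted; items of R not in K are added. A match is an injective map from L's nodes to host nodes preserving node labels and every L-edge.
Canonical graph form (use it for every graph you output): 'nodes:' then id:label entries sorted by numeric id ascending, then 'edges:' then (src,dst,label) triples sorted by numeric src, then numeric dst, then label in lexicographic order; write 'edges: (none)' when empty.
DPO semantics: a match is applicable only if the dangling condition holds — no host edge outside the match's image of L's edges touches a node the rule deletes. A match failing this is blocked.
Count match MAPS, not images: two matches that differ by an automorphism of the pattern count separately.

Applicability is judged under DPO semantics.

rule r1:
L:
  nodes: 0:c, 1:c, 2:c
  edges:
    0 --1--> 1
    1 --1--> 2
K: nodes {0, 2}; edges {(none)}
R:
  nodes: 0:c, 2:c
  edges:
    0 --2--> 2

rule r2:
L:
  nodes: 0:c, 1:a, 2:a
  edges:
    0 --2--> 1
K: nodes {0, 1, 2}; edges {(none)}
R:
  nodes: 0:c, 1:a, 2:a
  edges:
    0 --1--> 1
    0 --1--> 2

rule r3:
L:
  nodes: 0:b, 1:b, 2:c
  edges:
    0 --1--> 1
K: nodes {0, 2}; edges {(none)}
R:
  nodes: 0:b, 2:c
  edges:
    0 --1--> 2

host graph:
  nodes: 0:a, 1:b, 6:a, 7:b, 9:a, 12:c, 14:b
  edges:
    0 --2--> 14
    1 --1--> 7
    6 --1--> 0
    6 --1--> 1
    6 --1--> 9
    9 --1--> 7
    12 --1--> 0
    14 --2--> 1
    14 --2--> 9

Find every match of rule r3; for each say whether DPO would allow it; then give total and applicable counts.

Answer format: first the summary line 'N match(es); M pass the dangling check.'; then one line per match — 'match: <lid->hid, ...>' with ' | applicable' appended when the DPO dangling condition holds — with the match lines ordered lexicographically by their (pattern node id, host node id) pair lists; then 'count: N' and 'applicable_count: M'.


1 match(es); 0 pass the dangling check.
match: 0->1, 1->7, 2->12
count: 1
applicable_count: 0


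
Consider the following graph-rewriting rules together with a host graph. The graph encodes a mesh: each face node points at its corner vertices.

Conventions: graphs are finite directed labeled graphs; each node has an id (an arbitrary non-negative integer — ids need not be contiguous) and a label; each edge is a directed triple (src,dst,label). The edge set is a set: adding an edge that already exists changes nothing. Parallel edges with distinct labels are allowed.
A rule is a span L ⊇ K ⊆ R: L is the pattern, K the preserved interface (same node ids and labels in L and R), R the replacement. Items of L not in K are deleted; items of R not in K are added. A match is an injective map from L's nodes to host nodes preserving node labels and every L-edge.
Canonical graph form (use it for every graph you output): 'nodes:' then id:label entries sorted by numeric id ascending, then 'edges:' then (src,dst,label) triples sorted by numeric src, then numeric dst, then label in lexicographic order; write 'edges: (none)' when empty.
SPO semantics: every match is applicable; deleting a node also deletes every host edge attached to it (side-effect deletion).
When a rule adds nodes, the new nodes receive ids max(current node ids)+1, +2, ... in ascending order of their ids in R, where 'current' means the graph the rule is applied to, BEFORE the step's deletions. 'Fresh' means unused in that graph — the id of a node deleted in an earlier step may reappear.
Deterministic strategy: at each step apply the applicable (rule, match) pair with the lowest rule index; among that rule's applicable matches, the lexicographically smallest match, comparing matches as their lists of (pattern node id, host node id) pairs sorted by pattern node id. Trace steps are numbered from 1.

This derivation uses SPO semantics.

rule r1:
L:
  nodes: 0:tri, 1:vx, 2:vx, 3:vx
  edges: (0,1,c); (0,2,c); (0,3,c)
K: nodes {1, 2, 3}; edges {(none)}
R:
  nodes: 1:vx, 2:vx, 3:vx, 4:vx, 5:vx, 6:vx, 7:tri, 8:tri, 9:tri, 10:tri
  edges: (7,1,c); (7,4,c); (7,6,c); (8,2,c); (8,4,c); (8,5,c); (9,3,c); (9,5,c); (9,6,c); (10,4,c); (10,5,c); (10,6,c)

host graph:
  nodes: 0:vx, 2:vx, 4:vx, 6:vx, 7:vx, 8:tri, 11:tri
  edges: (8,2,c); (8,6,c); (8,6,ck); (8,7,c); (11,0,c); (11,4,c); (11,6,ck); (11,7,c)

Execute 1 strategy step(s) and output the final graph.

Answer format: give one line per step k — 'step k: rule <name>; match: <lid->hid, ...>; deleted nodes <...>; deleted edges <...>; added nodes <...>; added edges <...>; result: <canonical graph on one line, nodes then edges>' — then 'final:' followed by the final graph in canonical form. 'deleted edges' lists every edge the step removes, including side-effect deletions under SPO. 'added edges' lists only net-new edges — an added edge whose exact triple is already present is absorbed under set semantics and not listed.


step 1: rule r1; match: 0->8, 1->2, 2->6, 3->7; deleted nodes 8; deleted edges (8,2,c); (8,6,c); (8,6,ck); (8,7,c); added nodes 12, 13, 14, 15, 16, 17, 18; added edges (15,2,c); (15,12,c); (15,14,c); (16,6,c); (16,12,c); (16,13,c); (17,7,c); (17,13,c); (17,14,c); (18,12,c); (18,13,c); (18,14,c); result: nodes: 0:vx, 2:vx, 4:vx, 6:vx, 7:vx, 11:tri, 12:vx, 13:vx, 14:vx, 15:tri, 16:tri, 17:tri, 18:tri edges: (11,0,c); (11,4,c); (11,6,ck); (11,7,c); (15,2,c); (15,12,c); (15,14,c); (16,6,c); (16,12,c); (16,13,c); (17,7,c); (17,13,c); (17,14,c); (18,12,c); (18,13,c); (18,14,c)
final:
nodes: 0:vx, 2:vx, 4:vx, 6:vx, 7:vx, 11:tri, 12:vx, 13:vx, 14:vx, 15:tri, 16:tri, 17:tri, 18:tri
edges: (11,0,c); (11,4,c); (11,6,ck); (11,7,c); (15,2,c); (15,12,c); (15,14,c); (16,6,c); (16,12,c); (16,13,c); (17,7,c); (17,13,c); (17,14,c); (18,12,c); (18,13,c); (18,14,c)


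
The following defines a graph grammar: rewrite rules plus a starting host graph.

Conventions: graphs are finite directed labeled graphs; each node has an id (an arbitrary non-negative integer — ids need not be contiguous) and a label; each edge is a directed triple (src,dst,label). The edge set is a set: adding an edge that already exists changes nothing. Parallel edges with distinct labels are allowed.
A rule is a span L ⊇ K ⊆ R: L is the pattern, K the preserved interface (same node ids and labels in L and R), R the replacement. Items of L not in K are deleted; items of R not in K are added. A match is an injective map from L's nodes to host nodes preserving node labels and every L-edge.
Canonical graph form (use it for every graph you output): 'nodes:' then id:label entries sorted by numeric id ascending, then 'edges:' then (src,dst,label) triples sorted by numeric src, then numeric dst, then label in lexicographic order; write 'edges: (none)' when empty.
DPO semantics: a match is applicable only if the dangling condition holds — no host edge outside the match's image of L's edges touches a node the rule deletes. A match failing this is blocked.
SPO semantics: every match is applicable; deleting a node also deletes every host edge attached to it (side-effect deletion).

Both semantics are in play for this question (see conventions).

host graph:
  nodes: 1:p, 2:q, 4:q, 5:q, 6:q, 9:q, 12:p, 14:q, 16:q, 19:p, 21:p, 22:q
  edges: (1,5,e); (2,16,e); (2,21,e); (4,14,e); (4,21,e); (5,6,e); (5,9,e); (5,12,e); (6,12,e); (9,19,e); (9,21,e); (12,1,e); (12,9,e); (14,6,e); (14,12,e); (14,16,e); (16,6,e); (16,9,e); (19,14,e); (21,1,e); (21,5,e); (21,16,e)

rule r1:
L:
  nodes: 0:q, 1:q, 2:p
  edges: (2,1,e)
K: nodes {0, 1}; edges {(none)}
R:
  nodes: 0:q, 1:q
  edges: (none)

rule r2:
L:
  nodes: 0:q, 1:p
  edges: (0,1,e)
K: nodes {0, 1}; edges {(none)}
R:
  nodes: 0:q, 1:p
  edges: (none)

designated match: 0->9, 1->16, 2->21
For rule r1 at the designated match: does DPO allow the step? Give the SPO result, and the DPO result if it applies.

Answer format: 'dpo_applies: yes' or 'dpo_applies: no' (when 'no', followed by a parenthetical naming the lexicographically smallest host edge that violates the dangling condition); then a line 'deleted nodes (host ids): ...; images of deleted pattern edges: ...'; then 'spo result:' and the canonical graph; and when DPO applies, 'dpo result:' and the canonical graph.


dpo_applies: no
(the rule deletes node 21, which keeps host edge (2,21,e) outside the match image — the dangling condition fails, DPO blocks; SPO proceeds and side-deletes such edges)
deleted nodes (host ids): 21; images of deleted pattern edges: (21,16,e)
spo result:
nodes: 1:p, 2:q, 4:q, 5:q, 6:q, 9:q, 12:p, 14:q, 16:q, 19:p, 22:q
edges: (1,5,e); (2,16,e); (4,14,e); (5,6,e); (5,9,e); (5,12,e); (6,12,e); (9,19,e); (12,1,e); (12,9,e); (14,6,e); (14,12,e); (14,16,e); (16,6,e); (16,9,e); (19,14,e)


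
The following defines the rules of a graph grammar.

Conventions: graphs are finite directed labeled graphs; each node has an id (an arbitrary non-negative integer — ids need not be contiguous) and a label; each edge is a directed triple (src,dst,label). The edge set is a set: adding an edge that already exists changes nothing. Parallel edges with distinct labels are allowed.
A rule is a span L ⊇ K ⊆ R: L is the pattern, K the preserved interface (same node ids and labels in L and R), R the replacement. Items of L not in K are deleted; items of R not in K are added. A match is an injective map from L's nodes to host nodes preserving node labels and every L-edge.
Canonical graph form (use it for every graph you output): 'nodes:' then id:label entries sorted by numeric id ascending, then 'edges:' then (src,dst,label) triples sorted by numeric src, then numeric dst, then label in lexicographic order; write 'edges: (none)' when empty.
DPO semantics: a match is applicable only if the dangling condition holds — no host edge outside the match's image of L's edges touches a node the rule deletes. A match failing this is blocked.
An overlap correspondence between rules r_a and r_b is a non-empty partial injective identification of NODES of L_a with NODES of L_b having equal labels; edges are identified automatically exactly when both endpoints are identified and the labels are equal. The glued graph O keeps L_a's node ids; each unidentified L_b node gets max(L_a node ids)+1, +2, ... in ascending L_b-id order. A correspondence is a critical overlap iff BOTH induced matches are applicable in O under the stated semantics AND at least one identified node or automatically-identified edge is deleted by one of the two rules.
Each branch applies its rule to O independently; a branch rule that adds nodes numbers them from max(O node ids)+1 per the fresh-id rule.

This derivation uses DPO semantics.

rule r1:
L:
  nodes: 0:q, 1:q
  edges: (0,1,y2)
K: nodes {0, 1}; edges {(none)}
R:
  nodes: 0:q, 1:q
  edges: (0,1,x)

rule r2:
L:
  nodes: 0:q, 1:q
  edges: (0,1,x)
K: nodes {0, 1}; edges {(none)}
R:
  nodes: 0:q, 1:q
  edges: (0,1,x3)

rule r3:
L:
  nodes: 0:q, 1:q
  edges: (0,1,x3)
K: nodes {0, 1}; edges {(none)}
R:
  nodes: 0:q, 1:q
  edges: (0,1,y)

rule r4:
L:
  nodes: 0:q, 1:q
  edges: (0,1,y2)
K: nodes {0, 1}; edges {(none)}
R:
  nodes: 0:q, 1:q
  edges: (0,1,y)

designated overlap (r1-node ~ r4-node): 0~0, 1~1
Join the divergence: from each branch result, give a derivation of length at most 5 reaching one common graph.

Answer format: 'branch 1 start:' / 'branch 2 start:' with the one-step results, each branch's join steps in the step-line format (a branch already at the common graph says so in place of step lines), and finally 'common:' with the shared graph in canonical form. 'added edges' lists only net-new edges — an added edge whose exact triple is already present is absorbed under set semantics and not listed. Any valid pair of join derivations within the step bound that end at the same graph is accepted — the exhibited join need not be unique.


branch 1 start:
nodes: 0:q, 1:q
edges: (0,1,x)
branch 2 start:
nodes: 0:q, 1:q
edges: (0,1,y)
branch 1 step 1: rule r2; match: 0->0, 1->1; deleted nodes (none); deleted edges (0,1,x); added nodes (none); added edges (0,1,x3); result: nodes: 0:q, 1:q edges: (0,1,x3)
branch 1 step 2: rule r3; match: 0->0, 1->1; deleted nodes (none); deleted edges (0,1,x3); added nodes (none); added edges (0,1,y); result: nodes: 0:q, 1:q edges: (0,1,y)
branch 2: already at the common graph (0 steps)
common:
nodes: 0:q, 1:q
edges: (0,1,y)


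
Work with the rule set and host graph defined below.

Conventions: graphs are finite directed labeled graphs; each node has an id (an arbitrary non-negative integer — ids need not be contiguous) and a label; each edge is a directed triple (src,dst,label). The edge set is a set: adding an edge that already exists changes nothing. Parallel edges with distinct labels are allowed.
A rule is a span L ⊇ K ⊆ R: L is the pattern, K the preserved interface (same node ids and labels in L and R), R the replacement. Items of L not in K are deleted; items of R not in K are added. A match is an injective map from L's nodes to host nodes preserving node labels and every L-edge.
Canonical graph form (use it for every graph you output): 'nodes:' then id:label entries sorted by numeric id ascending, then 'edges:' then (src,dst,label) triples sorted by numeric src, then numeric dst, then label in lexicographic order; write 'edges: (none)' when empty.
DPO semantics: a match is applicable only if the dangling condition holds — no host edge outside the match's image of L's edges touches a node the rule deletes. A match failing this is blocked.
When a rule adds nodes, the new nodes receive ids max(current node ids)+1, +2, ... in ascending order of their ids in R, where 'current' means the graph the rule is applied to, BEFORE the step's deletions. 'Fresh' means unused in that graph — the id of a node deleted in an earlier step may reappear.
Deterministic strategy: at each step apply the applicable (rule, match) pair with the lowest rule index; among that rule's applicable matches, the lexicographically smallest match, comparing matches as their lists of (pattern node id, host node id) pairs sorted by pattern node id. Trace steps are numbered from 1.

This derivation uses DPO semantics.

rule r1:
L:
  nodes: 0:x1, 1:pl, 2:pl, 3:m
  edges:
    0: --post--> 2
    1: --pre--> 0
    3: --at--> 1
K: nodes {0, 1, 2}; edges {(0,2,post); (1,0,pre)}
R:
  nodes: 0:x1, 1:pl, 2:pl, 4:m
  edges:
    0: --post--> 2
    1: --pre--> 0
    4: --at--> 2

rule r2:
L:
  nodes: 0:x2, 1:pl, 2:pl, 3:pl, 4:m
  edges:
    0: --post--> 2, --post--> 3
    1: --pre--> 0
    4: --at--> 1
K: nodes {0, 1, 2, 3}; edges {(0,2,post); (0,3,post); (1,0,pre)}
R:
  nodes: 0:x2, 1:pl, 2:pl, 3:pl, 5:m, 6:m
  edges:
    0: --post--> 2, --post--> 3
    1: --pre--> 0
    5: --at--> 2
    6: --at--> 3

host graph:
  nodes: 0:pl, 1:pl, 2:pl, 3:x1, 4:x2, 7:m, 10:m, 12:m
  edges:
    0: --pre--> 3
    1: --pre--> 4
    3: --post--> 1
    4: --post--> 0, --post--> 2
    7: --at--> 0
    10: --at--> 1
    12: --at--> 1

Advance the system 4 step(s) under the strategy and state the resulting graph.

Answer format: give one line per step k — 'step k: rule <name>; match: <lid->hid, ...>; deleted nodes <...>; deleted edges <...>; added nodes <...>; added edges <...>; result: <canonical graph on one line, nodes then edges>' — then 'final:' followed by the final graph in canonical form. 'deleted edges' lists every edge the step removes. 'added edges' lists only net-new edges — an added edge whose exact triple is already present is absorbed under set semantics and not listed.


step 1: rule r1; match: 0->3, 1->0, 2->1, 3->7; deleted nodes 7; deleted edges (7,0,at); added nodes 13; added edges (13,1,at); result: nodes: 0:pl, 1:pl, 2:pl, 3:x1, 4:x2, 10:m, 12:m, 13:m edges: (0,3,pre); (1,4,pre); (3,1,post); (4,0,post); (4,2,post); (10,1,at); (12,1,at); (13,1,at)
step 2: rule r2; match: 0->4, 1->1, 2->0, 3->2, 4->10; deleted nodes 10; deleted edges (10,1,at); added nodes 14, 15; added edges (14,0,at); (15,2,at); result: nodes: 0:pl, 1:pl, 2:pl, 3:x1, 4:x2, 12:m, 13:m, 14:m, 15:m edges: (0,3,pre); (1,4,pre); (3,1,post); (4,0,post); (4,2,post); (12,1,at); (13,1,at); (14,0,at); (15,2,at)
step 3: rule r1; match: 0->3, 1->0, 2->1, 3->14; deleted nodes 14; deleted edges (14,0,at); added nodes 16; added edges (16,1,at); result: nodes: 0:pl, 1:pl, 2:pl, 3:x1, 4:x2, 12:m, 13:m, 15:m, 16:m edges: (0,3,pre); (1,4,pre); (3,1,post); (4,0,post); (4,2,post); (12,1,at); (13,1,at); (15,2,at); (16,1,at)
step 4: rule r2; match: 0->4, 1->1, 2->0, 3->2, 4->12; deleted nodes 12; deleted edges (12,1,at); added nodes 17, 18; added edges (17,0,at); (18,2,at); result: nodes: 0:pl, 1:pl, 2:pl, 3:x1, 4:x2, 13:m, 15:m, 16:m, 17:m, 18:m edges: (0,3,pre); (1,4,pre); (3,1,post); (4,0,post); (4,2,post); (13,1,at); (15,2,at); (16,1,at); (17,0,at); (18,2,at)
final:
nodes: 0:pl, 1:pl, 2:pl, 3:x1, 4:x2, 13:m, 15:m, 16:m, 17:m, 18:m
edges: (0,3,pre); (1,4,pre); (3,1,post); (4,0,post); (4,2,post); (13,1,at); (15,2,at); (16,1,at); (17,0,at); (18,2,at)


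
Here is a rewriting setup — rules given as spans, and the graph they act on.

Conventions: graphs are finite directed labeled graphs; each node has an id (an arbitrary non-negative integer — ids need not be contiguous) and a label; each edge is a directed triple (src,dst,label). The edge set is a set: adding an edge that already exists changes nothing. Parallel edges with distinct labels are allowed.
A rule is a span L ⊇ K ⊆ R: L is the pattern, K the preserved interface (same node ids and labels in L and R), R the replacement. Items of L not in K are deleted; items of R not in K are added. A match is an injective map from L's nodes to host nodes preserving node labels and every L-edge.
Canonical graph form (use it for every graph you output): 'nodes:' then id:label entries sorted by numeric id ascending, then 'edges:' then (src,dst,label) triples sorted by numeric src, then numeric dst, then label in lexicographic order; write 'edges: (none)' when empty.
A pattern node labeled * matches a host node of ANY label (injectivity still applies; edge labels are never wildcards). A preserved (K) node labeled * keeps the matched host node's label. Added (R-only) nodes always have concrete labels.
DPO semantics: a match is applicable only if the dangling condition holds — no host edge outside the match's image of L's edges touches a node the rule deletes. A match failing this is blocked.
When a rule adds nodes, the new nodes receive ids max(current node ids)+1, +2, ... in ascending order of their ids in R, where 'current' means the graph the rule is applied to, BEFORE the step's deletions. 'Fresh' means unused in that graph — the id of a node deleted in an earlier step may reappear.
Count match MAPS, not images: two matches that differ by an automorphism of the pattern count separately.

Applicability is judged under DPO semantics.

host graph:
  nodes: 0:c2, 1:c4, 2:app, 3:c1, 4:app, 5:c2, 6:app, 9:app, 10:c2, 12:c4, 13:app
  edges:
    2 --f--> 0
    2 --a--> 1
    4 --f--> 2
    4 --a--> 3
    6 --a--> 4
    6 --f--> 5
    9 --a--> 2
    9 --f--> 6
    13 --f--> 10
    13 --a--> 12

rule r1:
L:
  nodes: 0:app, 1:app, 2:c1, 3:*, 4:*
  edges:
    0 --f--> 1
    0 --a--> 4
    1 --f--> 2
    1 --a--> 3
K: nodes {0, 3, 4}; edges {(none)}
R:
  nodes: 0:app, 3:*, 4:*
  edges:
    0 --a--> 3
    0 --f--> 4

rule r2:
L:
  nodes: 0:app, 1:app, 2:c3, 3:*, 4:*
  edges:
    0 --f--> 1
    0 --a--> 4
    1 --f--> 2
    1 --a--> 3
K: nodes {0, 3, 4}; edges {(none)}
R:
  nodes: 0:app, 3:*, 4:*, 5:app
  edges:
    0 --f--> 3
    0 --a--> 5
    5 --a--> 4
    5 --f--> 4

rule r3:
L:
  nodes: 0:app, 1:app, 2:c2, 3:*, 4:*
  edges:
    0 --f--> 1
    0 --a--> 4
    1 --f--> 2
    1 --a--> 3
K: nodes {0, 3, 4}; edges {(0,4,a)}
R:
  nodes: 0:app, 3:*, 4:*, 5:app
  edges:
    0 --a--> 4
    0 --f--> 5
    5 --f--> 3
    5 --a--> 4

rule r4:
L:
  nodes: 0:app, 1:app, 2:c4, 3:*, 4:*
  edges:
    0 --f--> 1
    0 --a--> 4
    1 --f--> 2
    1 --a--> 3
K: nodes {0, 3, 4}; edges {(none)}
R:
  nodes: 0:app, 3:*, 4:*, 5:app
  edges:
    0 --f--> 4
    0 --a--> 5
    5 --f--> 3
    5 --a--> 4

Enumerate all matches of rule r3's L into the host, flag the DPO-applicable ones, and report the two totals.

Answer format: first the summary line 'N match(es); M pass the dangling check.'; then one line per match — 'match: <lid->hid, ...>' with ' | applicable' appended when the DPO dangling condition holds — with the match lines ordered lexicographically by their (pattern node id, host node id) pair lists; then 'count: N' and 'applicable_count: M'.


2 match(es); 1 pass the dangling check.
match: 0->4, 1->2, 2->0, 3->1, 4->3
match: 0->9, 1->6, 2->5, 3->4, 4->2 | applicable
count: 2
applicable_count: 1


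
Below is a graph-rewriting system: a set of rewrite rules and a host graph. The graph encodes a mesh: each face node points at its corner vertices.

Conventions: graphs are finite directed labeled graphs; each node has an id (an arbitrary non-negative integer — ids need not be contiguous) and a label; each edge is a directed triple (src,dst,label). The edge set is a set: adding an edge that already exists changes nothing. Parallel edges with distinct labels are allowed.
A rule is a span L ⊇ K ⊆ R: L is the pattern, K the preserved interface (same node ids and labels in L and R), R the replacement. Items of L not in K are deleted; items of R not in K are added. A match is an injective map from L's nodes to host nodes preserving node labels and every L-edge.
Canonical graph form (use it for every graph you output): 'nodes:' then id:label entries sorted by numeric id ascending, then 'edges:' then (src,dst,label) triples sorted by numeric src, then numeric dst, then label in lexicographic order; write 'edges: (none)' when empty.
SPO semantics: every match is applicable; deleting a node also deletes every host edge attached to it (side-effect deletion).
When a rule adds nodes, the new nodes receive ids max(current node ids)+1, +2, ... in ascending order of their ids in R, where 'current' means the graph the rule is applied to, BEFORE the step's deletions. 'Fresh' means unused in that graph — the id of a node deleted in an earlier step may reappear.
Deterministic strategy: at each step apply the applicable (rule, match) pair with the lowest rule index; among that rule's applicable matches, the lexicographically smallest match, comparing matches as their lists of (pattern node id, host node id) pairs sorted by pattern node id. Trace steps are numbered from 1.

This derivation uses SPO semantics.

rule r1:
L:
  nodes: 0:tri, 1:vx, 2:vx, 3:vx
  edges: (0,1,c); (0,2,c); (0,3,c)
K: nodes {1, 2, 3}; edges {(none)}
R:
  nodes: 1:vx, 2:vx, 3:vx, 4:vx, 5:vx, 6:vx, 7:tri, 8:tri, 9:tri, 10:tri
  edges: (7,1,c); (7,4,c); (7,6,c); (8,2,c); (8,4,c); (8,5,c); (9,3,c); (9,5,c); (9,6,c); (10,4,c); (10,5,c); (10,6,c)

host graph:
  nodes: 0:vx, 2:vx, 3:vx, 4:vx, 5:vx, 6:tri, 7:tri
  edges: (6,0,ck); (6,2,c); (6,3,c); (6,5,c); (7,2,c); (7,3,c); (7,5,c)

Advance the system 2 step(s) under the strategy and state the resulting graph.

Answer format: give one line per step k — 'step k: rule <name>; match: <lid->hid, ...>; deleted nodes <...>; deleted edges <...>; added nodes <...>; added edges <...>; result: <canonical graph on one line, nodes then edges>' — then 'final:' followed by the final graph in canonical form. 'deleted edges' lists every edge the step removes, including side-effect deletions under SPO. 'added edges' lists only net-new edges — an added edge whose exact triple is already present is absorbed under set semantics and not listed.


step 1: rule r1; match: 0->6, 1->2, 2->3, 3->5; deleted nodes 6; deleted edges (6,0,ck); (6,2,c); (6,3,c); (6,5,c); added nodes 8, 9, 10, 11, 12, 13, 14; added edges (11,2,c); (11,8,c); (11,10,c); (12,3,c); (12,8,c); (12,9,c); (13,5,c); (13,9,c); (13,10,c); (14,8,c); (14,9,c); (14,10,c); result: nodes: 0:vx, 2:vx, 3:vx, 4:vx, 5:vx, 7:tri, 8:vx, 9:vx, 10:vx, 11:tri, 12:tri, 13:tri, 14:tri edges: (7,2,c); (7,3,c); (7,5,c); (11,2,c); (11,8,c); (11,10,c); (12,3,c); (12,8,c); (12,9,c); (13,5,c); (13,9,c); (13,10,c); (14,8,c); (14,9,c); (14,10,c)
step 2: rule r1; match: 0->7, 1->2, 2->3, 3->5; deleted nodes 7; deleted edges (7,2,c); (7,3,c); (7,5,c); added nodes 15, 16, 17, 18, 19, 20, 21; added edges (18,2,c); (18,15,c); (18,17,c); (19,3,c); (19,15,c); (19,16,c); (20,5,c); (20,16,c); (20,17,c); (21,15,c); (21,16,c); (21,17,c); result: nodes: 0:vx, 2:vx, 3:vx, 4:vx, 5:vx, 8:vx, 9:vx, 10:vx, 11:tri, 12:tri, 13:tri, 14:tri, 15:vx, 16:vx, 17:vx, 18:tri, 19:tri, 20:tri, 21:tri edges: (11,2,c); (11,8,c); (11,10,c); (12,3,c); (12,8,c); (12,9,c); (13,5,c); (13,9,c); (13,10,c); (14,8,c); (14,9,c); (14,10,c); (18,2,c); (18,15,c); (18,17,c); (19,3,c); (19,15,c); (19,16,c); (20,5,c); (20,16,c); (20,17,c); (21,15,c); (21,16,c); (21,17,c)
final:
nodes: 0:vx, 2:vx, 3:vx, 4:vx, 5:vx, 8:vx, 9:vx, 10:vx, 11:tri, 12:tri, 13:tri, 14:tri, 15:vx, 16:vx, 17:vx, 18:tri, 19:tri, 20:tri, 21:tri
edges: (11,2,c); (11,8,c); (11,10,c); (12,3,c); (12,8,c); (12,9,c); (13,5,c); (13,9,c); (13,10,c); (14,8,c); (14,9,c); (14,10,c); (18,2,c); (18,15,c); (18,17,c); (19,3,c); (19,15,c); (19,16,c); (20,5,c); (20,16,c); (20,17,c); (21,15,c); (21,16,c); (21,17,c)


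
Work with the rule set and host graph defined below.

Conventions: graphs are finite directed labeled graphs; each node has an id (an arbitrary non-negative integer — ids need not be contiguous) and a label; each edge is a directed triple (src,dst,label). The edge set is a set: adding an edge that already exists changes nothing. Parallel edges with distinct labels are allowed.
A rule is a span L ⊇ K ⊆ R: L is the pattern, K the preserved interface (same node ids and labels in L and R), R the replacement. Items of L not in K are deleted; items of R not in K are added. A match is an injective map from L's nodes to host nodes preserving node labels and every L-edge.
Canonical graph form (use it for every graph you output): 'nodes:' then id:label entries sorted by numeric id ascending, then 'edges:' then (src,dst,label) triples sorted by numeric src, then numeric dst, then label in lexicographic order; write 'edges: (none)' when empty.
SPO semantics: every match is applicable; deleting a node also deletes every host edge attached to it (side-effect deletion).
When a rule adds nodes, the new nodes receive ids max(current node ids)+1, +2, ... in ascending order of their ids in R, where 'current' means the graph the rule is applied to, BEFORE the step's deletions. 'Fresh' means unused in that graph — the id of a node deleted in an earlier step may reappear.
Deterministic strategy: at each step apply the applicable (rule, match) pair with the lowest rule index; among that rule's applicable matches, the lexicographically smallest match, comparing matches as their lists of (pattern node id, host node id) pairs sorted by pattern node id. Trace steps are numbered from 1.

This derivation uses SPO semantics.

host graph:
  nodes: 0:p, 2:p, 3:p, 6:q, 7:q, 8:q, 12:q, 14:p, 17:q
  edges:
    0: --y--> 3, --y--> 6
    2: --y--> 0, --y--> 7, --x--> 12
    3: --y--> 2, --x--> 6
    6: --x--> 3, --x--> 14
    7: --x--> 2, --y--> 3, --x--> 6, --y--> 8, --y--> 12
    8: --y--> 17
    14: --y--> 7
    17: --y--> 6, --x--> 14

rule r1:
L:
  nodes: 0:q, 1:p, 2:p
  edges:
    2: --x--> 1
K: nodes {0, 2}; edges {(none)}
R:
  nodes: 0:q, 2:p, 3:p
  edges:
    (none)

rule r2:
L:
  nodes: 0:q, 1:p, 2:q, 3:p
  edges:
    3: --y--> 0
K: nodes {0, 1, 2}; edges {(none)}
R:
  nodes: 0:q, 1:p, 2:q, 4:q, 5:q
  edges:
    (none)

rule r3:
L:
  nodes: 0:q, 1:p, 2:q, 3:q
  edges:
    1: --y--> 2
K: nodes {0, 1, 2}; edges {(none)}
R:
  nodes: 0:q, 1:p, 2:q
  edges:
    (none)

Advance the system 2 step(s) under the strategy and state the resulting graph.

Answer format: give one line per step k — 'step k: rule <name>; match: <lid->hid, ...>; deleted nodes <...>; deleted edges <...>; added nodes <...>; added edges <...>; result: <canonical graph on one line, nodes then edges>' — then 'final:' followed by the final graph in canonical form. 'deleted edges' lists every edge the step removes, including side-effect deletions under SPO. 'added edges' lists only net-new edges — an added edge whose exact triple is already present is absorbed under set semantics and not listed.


step 1: rule r2; match: 0->6, 1->2, 2->7, 3->0; deleted nodes 0; deleted edges (0,3,y); (0,6,y); (2,0,y); added nodes 18, 19; added edges (none); result: nodes: 2:p, 3:p, 6:q, 7:q, 8:q, 12:q, 14:p, 17:q, 18:q, 19:q edges: (2,7,y); (2,12,x); (3,2,y); (3,6,x); (6,3,x); (6,14,x); (7,2,x); (7,3,y); (7,6,x); (7,8,y); (7,12,y); (8,17,y); (14,7,y); (17,6,y); (17,14,x)
step 2: rule r2; match: 0->7, 1->2, 2->6, 3->14; deleted nodes 14; deleted edges (6,14,x); (14,7,y); (17,14,x); added nodes 20, 21; added edges (none); result: nodes: 2:p, 3:p, 6:q, 7:q, 8:q, 12:q, 17:q, 18:q, 19:q, 20:q, 21:q edges: (2,7,y); (2,12,x); (3,2,y); (3,6,x); (6,3,x); (7,2,x); (7,3,y); (7,6,x); (7,8,y); (7,12,y); (8,17,y); (17,6,y)
final:
nodes: 2:p, 3:p, 6:q, 7:q, 8:q, 12:q, 17:q, 18:q, 19:q, 20:q, 21:q
edges: (2,7,y); (2,12,x); (3,2,y); (3,6,x); (6,3,x); (7,2,x); (7,3,y); (7,6,x); (7,8,y); (7,12,y); (8,17,y); (17,6,y)


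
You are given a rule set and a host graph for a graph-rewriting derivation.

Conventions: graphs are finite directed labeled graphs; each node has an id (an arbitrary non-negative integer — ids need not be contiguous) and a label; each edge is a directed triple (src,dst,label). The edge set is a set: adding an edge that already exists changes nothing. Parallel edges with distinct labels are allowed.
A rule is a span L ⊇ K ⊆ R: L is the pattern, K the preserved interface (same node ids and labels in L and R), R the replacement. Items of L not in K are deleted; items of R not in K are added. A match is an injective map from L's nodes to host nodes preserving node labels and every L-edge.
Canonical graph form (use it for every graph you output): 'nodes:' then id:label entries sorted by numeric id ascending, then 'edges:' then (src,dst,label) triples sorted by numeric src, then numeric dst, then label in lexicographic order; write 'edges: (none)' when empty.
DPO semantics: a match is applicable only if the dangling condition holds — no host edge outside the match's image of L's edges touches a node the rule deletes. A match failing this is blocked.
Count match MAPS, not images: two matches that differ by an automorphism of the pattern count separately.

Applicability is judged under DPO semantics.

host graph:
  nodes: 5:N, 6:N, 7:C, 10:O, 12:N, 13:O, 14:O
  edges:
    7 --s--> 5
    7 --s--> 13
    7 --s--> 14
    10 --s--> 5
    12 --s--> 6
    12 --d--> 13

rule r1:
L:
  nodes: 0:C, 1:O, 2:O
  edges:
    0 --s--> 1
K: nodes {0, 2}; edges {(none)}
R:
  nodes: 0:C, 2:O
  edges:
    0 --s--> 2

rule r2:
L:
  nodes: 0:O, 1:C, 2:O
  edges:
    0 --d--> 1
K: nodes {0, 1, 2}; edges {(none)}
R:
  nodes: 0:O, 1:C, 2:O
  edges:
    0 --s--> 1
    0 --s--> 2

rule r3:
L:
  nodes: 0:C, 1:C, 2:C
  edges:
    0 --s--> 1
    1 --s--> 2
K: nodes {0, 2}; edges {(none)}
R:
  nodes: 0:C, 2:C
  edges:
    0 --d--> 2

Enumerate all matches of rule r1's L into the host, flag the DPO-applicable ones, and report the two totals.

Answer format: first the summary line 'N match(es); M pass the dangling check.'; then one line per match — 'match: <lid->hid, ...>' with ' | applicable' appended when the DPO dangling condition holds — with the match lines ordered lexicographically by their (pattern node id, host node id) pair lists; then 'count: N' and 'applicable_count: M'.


4 match(es); 2 pass the dangling check.
match: 0->7, 1->13, 2->10
match: 0->7, 1->13, 2->14
match: 0->7, 1->14, 2->10 | applicable
match: 0->7, 1->14, 2->13 | applicable
count: 4
applicable_count: 2


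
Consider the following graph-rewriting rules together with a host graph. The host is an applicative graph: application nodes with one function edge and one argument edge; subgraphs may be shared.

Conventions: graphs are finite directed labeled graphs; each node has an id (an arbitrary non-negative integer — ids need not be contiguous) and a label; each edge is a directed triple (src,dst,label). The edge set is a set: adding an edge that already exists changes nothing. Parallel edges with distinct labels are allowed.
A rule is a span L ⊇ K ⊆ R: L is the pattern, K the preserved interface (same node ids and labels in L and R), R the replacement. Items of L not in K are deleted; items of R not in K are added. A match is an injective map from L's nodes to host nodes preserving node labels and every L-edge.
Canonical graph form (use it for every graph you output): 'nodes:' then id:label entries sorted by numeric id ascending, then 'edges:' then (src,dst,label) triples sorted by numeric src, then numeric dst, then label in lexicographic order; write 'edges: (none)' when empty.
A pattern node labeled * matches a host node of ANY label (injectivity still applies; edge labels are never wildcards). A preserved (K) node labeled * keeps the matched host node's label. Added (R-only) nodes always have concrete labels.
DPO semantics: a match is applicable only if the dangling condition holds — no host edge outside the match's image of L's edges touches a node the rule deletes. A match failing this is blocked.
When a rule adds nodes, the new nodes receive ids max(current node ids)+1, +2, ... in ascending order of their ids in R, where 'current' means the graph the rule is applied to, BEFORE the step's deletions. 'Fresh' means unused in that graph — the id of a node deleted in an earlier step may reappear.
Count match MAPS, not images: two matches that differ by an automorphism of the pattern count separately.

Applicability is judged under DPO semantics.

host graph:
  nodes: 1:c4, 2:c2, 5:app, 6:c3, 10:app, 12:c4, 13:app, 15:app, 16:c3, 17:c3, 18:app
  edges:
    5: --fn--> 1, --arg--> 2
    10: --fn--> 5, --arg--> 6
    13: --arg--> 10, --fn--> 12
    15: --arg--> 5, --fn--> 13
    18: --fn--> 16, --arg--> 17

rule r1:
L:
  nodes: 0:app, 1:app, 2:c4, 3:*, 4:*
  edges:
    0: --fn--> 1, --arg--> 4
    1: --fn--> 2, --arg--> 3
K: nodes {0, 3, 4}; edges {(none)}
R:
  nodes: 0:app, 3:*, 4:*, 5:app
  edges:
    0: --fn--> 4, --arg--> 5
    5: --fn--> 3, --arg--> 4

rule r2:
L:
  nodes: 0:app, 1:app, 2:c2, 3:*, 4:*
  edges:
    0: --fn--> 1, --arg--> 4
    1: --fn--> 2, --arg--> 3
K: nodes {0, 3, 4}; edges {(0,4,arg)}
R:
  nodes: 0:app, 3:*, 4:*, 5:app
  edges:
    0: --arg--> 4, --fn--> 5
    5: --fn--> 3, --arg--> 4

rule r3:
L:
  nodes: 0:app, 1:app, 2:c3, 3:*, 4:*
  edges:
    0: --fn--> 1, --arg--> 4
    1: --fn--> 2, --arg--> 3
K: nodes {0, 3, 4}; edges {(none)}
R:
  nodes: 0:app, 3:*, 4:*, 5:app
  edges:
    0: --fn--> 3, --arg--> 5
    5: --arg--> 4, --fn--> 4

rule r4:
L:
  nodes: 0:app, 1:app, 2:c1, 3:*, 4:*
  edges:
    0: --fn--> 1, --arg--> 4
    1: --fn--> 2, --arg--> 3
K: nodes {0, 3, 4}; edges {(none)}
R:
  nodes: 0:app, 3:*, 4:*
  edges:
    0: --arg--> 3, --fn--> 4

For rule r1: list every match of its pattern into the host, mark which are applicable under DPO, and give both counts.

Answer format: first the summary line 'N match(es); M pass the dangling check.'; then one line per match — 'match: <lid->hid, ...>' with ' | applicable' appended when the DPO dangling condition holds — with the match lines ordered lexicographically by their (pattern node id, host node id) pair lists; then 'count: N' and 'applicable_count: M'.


2 match(es); 1 pass the dangling check.
match: 0->10, 1->5, 2->1, 3->2, 4->6
match: 0->15, 1->13, 2->12, 3->10, 4->5 | applicable
count: 2
applicable_count: 1


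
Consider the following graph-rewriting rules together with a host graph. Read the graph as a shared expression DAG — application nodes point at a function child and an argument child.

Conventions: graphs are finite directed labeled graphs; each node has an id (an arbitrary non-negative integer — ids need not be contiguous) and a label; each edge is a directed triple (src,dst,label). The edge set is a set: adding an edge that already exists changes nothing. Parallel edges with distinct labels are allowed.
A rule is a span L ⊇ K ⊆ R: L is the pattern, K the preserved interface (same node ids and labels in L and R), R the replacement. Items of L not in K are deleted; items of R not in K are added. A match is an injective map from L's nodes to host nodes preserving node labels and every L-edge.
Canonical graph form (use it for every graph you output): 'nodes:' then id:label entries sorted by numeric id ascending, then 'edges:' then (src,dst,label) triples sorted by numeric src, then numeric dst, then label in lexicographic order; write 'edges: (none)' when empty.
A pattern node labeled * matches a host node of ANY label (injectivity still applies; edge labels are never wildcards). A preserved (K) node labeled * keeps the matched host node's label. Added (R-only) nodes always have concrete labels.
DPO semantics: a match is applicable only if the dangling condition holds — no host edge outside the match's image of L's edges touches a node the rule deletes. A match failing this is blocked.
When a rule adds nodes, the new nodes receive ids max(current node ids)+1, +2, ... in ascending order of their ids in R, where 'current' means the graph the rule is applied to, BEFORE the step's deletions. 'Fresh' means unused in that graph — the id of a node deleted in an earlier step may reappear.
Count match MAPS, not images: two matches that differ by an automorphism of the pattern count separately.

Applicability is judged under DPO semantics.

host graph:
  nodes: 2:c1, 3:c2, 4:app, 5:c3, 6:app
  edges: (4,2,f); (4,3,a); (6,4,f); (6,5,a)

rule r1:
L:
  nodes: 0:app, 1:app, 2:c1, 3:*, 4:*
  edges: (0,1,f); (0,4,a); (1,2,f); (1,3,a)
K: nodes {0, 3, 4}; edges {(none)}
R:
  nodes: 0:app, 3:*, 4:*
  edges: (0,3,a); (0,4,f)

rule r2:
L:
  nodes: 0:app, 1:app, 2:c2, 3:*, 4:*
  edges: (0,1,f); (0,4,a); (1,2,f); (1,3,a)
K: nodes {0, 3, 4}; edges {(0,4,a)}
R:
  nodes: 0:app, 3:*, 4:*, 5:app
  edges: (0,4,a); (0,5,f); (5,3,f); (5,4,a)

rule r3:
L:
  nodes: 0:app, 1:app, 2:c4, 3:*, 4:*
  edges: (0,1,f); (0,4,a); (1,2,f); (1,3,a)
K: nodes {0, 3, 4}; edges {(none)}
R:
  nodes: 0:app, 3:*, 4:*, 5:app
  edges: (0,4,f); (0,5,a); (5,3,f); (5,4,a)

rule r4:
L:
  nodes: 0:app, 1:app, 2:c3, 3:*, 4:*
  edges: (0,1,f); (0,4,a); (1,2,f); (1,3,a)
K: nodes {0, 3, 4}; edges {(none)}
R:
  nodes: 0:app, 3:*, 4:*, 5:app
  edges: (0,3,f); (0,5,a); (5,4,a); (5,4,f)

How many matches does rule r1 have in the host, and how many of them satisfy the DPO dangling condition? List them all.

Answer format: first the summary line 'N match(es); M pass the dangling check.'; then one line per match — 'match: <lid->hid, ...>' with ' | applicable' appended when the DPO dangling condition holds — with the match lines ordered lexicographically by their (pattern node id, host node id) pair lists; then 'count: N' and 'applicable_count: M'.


1 match(es); 1 pass the dangling check.
match: 0->6, 1->4, 2->2, 3->3, 4->5 | applicable
count: 1
applicable_count: 1


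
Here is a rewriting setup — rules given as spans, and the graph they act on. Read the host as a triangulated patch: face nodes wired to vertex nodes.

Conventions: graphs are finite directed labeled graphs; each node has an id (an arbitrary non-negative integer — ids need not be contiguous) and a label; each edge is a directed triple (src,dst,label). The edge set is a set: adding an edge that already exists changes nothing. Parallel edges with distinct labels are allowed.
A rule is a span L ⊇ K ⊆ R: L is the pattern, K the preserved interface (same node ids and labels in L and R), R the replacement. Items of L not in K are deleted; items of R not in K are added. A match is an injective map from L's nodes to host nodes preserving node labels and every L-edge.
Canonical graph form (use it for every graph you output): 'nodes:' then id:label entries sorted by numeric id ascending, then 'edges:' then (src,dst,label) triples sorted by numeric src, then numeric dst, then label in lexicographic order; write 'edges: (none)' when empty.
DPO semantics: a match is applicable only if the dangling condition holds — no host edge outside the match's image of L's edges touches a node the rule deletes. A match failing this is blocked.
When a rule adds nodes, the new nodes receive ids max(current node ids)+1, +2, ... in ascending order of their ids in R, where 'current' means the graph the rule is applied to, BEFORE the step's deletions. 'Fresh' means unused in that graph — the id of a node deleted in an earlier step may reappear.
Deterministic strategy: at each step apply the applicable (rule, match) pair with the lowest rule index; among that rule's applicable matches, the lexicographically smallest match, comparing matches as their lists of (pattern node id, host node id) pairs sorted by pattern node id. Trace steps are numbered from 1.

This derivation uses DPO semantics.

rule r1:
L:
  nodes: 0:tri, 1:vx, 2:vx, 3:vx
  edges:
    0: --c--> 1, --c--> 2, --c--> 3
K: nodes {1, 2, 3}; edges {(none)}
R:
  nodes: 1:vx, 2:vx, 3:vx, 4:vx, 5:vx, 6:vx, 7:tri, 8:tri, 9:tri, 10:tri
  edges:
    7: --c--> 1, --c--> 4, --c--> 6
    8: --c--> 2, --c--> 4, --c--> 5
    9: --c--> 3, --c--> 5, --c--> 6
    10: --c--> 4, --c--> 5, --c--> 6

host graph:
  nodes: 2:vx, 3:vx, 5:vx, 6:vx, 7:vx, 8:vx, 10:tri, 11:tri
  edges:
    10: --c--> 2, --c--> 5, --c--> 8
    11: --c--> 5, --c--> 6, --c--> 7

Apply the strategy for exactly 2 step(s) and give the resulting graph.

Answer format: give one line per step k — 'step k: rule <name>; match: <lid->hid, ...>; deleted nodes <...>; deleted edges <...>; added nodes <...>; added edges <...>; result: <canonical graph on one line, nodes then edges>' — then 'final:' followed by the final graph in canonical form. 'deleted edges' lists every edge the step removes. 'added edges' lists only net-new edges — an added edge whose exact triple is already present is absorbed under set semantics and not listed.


step 1: rule r1; match: 0->10, 1->2, 2->5, 3->8; deleted nodes 10; deleted edges (10,2,c); (10,5,c); (10,8,c); added nodes 12, 13, 14, 15, 16, 17, 18; added edges (15,2,c); (15,12,c); (15,14,c); (16,5,c); (16,12,c); (16,13,c); (17,8,c); (17,13,c); (17,14,c); (18,12,c); (18,13,c); (18,14,c); result: nodes: 2:vx, 3:vx, 5:vx, 6:vx, 7:vx, 8:vx, 11:tri, 12:vx, 13:vx, 14:vx, 15:tri, 16:tri, 17:tri, 18:tri edges: (11,5,c); (11,6,c); (11,7,c); (15,2,c); (15,12,c); (15,14,c); (16,5,c); (16,12,c); (16,13,c); (17,8,c); (17,13,c); (17,14,c); (18,12,c); (18,13,c); (18,14,c)
step 2: rule r1; match: 0->11, 1->5, 2->6, 3->7; deleted nodes 11; deleted edges (11,5,c); (11,6,c); (11,7,c); added nodes 19, 20, 21, 22, 23, 24, 25; added edges (22,5,c); (22,19,c); (22,21,c); (23,6,c); (23,19,c); (23,20,c); (24,7,c); (24,20,c); (24,21,c); (25,19,c); (25,20,c); (25,21,c); result: nodes: 2:vx, 3:vx, 5:vx, 6:vx, 7:vx, 8:vx, 12:vx, 13:vx, 14:vx, 15:tri, 16:tri, 17:tri, 18:tri, 19:vx, 20:vx, 21:vx, 22:tri, 23:tri, 24:tri, 25:tri edges: (15,2,c); (15,12,c); (15,14,c); (16,5,c); (16,12,c); (16,13,c); (17,8,c); (17,13,c); (17,14,c); (18,12,c); (18,13,c); (18,14,c); (22,5,c); (22,19,c); (22,21,c); (23,6,c); (23,19,c); (23,20,c); (24,7,c); (24,20,c); (24,21,c); (25,19,c); (25,20,c); (25,21,c)
final:
nodes: 2:vx, 3:vx, 5:vx, 6:vx, 7:vx, 8:vx, 12:vx, 13:vx, 14:vx, 15:tri, 16:tri, 17:tri, 18:tri, 19:vx, 20:vx, 21:vx, 22:tri, 23:tri, 24:tri, 25:tri
edges: (15,2,c); (15,12,c); (15,14,c); (16,5,c); (16,12,c); (16,13,c); (17,8,c); (17,13,c); (17,14,c); (18,12,c); (18,13,c); (18,14,c); (22,5,c); (22,19,c); (22,21,c); (23,6,c); (23,19,c); (23,20,c); (24,7,c); (24,20,c); (24,21,c); (25,19,c); (25,20,c); (25,21,c)
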